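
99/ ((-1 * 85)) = -99/ 85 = -1.16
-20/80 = -1/4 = -0.25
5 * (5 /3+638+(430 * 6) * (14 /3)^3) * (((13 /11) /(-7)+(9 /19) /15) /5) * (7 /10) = -1187529694 /47025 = -25253.16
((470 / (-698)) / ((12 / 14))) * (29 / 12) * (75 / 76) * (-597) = 237332375 / 212192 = 1118.48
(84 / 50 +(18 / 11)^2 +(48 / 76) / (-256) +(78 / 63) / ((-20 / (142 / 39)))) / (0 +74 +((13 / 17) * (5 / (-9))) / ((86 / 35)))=699597446881 / 12506411024800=0.06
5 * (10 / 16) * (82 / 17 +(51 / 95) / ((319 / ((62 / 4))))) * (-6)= -74953455 / 824296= -90.93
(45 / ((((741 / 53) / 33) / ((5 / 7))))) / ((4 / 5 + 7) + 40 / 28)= 655875 / 79781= 8.22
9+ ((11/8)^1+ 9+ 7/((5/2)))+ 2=967/40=24.18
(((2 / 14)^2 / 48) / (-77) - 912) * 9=-495500547 / 60368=-8208.00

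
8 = 8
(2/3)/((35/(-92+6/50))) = -4594/2625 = -1.75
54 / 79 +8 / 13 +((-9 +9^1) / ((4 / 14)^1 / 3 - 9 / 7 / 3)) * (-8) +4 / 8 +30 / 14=56675 / 14378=3.94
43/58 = 0.74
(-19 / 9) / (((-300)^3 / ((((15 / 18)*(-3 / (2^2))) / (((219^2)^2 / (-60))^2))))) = -19 / 571447943595043067628000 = -0.00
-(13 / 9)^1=-1.44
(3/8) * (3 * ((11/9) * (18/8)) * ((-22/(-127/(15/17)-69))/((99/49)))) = 8085/51104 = 0.16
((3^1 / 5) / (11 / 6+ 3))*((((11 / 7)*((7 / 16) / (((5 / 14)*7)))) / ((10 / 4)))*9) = 891 / 7250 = 0.12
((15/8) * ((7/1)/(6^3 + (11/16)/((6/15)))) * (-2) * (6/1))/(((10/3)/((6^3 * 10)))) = -3265920/6967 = -468.77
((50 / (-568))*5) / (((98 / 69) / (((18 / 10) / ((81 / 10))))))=-2875 / 41748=-0.07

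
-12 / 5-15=-87 / 5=-17.40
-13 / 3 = -4.33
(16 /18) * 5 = 40 /9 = 4.44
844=844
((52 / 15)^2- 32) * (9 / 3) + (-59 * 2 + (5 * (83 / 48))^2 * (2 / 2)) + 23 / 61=-361265483 / 3513600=-102.82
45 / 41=1.10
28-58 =-30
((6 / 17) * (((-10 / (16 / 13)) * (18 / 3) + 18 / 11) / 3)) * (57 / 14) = -118161 / 5236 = -22.57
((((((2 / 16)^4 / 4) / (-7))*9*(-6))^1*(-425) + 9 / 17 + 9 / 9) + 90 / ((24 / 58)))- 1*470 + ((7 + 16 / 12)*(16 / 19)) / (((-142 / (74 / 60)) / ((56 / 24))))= -8923339673813 / 35506888704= -251.31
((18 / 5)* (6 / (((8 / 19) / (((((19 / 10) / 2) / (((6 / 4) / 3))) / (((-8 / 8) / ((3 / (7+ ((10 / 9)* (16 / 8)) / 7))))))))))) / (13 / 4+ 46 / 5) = -614061 / 191315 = -3.21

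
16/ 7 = 2.29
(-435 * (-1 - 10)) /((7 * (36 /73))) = 1386.13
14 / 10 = 7 / 5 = 1.40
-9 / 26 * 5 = -45 / 26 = -1.73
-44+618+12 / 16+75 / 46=576.38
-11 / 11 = -1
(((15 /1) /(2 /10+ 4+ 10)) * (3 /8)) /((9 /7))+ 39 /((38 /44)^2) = 10784743 /205048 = 52.60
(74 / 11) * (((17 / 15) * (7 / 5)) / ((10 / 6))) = 8806 / 1375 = 6.40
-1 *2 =-2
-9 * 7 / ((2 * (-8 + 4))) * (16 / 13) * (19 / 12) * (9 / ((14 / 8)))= 1026 / 13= 78.92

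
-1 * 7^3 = -343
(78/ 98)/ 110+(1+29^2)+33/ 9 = 13674547/ 16170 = 845.67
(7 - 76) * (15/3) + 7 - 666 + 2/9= -9034/9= -1003.78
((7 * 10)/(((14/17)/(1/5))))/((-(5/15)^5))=-4131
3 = 3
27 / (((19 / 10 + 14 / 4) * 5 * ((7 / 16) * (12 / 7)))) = 4 / 3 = 1.33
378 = 378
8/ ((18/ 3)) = 4/ 3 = 1.33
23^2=529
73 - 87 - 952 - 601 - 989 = -2556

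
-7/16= -0.44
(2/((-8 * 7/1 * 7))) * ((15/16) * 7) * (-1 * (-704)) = -165/7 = -23.57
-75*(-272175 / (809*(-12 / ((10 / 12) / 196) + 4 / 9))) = -918590625 / 102733292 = -8.94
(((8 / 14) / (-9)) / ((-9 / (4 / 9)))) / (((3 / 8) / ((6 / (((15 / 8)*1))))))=2048 / 76545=0.03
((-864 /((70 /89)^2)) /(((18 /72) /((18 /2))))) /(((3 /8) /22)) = -3613496832 /1225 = -2949793.33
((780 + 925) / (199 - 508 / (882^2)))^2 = 109951997733911025 / 1497813223334464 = 73.41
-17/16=-1.06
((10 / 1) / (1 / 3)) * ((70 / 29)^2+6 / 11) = 1768380 / 9251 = 191.16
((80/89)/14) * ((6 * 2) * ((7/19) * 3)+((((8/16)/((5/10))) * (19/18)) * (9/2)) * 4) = 24520/11837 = 2.07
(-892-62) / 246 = -3.88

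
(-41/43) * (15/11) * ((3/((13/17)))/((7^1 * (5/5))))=-31365/43043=-0.73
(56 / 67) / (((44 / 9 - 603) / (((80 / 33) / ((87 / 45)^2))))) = -432000 / 476639273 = -0.00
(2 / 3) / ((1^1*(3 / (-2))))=-4 / 9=-0.44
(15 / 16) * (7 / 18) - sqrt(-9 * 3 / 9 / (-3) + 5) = 35 / 96 - sqrt(6) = -2.08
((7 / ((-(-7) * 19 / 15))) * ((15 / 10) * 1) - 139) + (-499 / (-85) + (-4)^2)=-374503 / 3230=-115.95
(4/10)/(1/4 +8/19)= 152/255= 0.60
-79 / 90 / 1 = -79 / 90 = -0.88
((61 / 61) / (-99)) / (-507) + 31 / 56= 1556039 / 2810808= 0.55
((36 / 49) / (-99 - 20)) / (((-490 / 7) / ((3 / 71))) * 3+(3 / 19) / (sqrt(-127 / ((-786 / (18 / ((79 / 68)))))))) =1368 * sqrt(67030473) / 449030306868213343+4687397280 / 3773363923262297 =0.00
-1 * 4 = -4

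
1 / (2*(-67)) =-1 / 134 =-0.01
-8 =-8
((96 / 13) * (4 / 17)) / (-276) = -32 / 5083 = -0.01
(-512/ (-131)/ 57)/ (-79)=-512/ 589893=-0.00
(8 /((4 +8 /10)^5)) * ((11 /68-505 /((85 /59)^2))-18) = -314464375 /383533056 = -0.82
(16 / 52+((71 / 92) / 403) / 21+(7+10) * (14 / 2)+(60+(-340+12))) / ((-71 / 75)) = 2894279125 / 18426772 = 157.07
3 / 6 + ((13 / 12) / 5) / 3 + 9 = 1723 / 180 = 9.57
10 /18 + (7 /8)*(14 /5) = 541 /180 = 3.01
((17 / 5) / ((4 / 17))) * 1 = 289 / 20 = 14.45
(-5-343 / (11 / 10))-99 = -415.82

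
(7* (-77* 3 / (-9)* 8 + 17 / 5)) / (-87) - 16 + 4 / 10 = -8455 / 261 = -32.39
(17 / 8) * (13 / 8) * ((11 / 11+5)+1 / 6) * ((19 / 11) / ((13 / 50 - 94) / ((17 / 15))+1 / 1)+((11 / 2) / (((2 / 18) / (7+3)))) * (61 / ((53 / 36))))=679089922426955 / 1554902976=436741.03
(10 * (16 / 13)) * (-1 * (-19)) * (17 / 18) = 25840 / 117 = 220.85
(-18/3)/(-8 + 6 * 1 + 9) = -6/7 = -0.86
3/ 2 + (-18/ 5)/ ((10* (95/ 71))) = 5847/ 4750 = 1.23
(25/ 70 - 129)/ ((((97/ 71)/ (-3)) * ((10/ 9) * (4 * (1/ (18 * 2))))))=31072653/ 13580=2288.12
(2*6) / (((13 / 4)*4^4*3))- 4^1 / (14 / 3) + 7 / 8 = 33 / 1456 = 0.02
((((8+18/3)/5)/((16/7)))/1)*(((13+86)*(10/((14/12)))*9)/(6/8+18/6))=2494.80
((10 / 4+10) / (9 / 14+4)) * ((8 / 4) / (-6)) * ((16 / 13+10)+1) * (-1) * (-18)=-33390 / 169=-197.57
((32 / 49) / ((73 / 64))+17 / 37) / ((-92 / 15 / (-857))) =1755800175 / 12176108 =144.20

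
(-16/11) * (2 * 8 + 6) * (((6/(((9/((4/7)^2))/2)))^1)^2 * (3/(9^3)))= -131072/5250987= -0.02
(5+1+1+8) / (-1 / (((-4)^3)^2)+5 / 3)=184320 / 20477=9.00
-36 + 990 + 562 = 1516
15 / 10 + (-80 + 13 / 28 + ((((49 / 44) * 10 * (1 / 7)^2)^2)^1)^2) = -127957965 / 1639792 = -78.03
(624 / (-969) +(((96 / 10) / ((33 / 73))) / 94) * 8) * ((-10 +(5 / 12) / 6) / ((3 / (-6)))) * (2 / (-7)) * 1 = -300664 / 45543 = -6.60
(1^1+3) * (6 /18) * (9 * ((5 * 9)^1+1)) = 552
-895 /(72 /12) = -895 /6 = -149.17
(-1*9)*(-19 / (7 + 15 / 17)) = 2907 / 134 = 21.69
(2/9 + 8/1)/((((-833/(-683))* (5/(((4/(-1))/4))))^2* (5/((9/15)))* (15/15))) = 34520186/1301041875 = 0.03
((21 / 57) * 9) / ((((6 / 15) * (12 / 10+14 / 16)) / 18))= 71.91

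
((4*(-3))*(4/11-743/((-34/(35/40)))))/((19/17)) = -174897/836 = -209.21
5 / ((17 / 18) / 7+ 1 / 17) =2142 / 83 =25.81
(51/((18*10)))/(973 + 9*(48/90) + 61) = 17/62328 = 0.00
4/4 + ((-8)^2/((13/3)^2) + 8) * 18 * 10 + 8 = 348561/169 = 2062.49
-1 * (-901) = 901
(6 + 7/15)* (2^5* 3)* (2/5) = 6208/25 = 248.32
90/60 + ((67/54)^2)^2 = 32905705/8503056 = 3.87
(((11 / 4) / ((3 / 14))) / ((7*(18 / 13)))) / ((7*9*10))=143 / 68040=0.00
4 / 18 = 2 / 9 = 0.22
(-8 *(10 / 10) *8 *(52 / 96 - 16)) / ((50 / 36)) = 17808 / 25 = 712.32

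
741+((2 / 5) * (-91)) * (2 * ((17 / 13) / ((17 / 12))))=3369 / 5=673.80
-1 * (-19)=19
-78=-78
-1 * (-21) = 21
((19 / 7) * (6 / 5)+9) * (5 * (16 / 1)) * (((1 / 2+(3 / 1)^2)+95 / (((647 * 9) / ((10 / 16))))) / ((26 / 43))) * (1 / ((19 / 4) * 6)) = 3151126 / 5823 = 541.15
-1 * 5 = -5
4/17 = 0.24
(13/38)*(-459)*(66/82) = -196911/1558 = -126.39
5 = 5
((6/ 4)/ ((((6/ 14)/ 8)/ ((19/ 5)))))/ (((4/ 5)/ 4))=532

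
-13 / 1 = -13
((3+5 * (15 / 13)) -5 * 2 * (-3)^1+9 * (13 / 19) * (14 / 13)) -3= 10473 / 247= 42.40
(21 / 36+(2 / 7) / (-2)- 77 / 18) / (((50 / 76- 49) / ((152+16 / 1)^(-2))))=18373 / 6532783488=0.00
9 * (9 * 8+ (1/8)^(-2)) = 1224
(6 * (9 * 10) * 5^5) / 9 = 187500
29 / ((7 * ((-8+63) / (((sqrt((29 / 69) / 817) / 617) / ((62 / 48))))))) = 232 * sqrt(1634817) / 138374950945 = 0.00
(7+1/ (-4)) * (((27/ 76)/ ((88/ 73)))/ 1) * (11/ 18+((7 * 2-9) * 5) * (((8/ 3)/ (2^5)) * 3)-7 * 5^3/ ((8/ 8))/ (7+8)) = -102.39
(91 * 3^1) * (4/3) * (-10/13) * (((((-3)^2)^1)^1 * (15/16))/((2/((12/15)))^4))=-1512/25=-60.48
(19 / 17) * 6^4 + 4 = 24692 / 17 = 1452.47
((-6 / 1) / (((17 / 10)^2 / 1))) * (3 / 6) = -300 / 289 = -1.04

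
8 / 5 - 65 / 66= 203 / 330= 0.62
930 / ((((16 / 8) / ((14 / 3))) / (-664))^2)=6697210240 / 3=2232403413.33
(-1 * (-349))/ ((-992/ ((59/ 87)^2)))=-1214869/ 7508448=-0.16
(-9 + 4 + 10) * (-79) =-395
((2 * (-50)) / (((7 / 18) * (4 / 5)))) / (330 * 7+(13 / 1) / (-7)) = -2250 / 16157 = -0.14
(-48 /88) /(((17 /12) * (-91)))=72 /17017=0.00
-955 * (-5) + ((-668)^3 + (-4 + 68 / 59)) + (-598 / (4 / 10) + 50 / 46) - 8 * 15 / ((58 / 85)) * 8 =-11730175409137 / 39353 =-298075760.66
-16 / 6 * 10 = -26.67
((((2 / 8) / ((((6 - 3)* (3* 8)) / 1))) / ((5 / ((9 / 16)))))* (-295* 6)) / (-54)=59 / 4608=0.01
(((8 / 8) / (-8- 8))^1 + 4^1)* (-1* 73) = -4599 / 16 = -287.44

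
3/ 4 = 0.75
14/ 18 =7/ 9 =0.78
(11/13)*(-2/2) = -11/13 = -0.85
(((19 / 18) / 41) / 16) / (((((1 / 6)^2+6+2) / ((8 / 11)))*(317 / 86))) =0.00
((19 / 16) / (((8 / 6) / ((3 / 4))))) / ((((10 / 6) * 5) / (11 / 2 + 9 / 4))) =15903 / 25600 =0.62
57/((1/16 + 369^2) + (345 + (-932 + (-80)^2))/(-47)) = 0.00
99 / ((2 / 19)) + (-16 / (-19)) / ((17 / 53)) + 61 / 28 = 8549329 / 9044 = 945.30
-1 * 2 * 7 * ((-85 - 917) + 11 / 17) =238322 / 17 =14018.94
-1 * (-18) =18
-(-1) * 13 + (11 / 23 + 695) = 16295 / 23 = 708.48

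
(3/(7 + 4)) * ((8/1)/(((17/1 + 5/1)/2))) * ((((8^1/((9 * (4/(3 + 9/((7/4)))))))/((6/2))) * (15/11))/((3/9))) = 4560/9317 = 0.49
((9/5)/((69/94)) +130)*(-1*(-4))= 60928/115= 529.81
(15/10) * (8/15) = 4/5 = 0.80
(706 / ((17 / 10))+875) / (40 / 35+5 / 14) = 43870 / 51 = 860.20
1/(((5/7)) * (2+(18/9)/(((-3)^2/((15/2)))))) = 21/55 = 0.38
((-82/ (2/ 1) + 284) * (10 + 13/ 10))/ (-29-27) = -27459/ 560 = -49.03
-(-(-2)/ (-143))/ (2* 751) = 0.00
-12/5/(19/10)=-24/19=-1.26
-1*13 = -13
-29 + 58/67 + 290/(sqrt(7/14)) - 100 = -8585/67 + 290 *sqrt(2) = 281.99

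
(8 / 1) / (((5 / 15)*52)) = 6 / 13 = 0.46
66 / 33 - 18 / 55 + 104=105.67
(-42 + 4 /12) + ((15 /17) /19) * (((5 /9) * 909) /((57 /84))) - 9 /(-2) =-95951 /36822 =-2.61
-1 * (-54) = 54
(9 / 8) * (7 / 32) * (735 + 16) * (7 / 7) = 47313 / 256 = 184.82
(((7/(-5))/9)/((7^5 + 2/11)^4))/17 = -102487/893741179644736052443965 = -0.00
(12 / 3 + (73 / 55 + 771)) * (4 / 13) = 170792 / 715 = 238.87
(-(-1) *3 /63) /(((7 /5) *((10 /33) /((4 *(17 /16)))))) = 0.48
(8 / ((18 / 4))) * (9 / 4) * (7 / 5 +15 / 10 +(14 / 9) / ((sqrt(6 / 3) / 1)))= 28 * sqrt(2) / 9 +58 / 5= 16.00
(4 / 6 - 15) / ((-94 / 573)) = 8213 / 94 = 87.37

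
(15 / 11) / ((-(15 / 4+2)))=-60 / 253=-0.24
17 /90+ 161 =14507 /90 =161.19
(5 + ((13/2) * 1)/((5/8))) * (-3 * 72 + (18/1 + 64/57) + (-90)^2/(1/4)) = 141339506/285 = 495928.09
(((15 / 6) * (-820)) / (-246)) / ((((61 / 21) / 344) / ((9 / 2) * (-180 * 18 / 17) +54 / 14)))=-873768600 / 1037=-842592.67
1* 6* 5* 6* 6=1080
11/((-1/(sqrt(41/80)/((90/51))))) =-187 * sqrt(205)/600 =-4.46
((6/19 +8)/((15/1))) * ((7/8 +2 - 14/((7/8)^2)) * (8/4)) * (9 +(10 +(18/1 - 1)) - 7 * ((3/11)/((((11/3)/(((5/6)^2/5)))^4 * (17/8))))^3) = -32487676855668020404063470877229209/52814255807235171120220625633280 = -615.13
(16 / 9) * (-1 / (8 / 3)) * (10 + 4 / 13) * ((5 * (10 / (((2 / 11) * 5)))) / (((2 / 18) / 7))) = -309540 / 13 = -23810.77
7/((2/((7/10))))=49/20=2.45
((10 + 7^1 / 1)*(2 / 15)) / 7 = 34 / 105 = 0.32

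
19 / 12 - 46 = -533 / 12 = -44.42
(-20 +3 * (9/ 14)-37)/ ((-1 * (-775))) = -771/ 10850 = -0.07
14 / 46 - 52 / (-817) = 6915 / 18791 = 0.37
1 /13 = 0.08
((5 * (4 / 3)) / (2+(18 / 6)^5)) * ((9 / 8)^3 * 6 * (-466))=-169857 / 1568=-108.33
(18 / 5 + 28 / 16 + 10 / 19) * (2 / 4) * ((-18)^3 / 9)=-180873 / 95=-1903.93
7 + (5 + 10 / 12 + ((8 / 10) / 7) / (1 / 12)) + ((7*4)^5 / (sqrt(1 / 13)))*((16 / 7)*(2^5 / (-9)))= 2983 / 210-1258815488*sqrt(13) / 9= -504302628.94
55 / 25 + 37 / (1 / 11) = 2046 / 5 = 409.20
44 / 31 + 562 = 17466 / 31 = 563.42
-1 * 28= -28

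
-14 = -14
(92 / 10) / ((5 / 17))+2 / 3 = 2396 / 75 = 31.95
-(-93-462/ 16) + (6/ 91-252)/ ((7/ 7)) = -94683/ 728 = -130.06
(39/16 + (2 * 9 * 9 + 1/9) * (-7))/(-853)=163057/122832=1.33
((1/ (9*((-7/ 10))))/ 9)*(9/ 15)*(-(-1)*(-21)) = 2/ 9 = 0.22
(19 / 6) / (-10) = -19 / 60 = -0.32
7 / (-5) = -7 / 5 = -1.40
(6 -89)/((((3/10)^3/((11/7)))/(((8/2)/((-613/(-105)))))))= -18260000/5517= -3309.77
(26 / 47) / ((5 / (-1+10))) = 234 / 235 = 1.00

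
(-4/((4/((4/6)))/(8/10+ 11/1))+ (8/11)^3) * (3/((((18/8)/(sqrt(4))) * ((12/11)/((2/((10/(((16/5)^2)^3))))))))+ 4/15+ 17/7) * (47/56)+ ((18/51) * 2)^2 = -2634218342574882743/795162276562500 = -3312.81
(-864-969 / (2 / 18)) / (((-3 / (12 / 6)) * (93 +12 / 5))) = 3550 / 53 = 66.98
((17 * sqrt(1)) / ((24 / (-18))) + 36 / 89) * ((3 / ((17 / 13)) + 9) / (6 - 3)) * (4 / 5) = -56256 / 1513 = -37.18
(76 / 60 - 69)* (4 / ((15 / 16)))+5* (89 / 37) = -2305763 / 8325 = -276.97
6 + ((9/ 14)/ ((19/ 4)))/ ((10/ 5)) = 6.07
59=59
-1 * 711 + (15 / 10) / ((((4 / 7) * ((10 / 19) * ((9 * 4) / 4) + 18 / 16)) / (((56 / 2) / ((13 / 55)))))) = -230941 / 351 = -657.95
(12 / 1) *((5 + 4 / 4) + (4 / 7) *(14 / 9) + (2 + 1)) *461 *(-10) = -1641160 / 3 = -547053.33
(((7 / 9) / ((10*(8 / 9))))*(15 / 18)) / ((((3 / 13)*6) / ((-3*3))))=-91 / 192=-0.47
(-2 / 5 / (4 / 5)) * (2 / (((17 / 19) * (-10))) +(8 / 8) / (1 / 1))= -33 / 85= -0.39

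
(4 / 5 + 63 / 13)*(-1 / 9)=-367 / 585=-0.63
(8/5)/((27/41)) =2.43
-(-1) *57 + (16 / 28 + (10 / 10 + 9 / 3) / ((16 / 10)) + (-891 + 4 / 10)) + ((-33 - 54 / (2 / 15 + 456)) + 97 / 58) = -861.97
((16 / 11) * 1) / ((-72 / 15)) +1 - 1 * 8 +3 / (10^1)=-2311 / 330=-7.00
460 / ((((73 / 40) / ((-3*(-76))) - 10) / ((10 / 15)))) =-2796800 / 91127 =-30.69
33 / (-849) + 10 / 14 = 1338 / 1981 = 0.68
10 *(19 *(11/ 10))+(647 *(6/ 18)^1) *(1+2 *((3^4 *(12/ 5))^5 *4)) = 4490819422700396482/ 9375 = 479020738421375.62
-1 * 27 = -27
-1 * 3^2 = -9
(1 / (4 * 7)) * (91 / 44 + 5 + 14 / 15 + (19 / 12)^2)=83227 / 221760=0.38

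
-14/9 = -1.56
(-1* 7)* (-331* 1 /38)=2317 /38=60.97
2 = 2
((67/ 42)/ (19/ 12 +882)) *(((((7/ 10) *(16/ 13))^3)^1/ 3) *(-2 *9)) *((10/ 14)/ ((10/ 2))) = -0.00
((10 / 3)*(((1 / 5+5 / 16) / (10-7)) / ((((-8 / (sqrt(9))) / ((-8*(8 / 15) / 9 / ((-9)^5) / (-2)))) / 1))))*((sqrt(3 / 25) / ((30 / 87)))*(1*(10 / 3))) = 1189*sqrt(3) / 717445350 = 0.00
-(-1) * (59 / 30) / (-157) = -59 / 4710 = -0.01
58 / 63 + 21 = 1381 / 63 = 21.92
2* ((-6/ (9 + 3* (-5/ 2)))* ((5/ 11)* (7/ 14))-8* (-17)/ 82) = 676/ 451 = 1.50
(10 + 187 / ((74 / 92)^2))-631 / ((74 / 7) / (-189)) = 31706845 / 2738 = 11580.29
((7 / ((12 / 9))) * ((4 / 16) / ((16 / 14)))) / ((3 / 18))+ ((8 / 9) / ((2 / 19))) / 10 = 22277 / 2880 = 7.74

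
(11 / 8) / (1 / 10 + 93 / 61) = 3355 / 3964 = 0.85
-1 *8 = -8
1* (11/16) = 11/16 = 0.69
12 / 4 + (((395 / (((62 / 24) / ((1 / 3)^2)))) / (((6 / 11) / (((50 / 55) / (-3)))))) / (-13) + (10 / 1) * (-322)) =-34996277 / 10881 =-3216.27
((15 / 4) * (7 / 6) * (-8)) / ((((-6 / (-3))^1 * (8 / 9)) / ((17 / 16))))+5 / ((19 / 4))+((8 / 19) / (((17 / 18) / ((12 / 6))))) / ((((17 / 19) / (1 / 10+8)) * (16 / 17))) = -4667269 / 413440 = -11.29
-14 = -14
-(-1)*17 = 17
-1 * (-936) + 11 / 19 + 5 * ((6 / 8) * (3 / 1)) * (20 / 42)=250555 / 266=941.94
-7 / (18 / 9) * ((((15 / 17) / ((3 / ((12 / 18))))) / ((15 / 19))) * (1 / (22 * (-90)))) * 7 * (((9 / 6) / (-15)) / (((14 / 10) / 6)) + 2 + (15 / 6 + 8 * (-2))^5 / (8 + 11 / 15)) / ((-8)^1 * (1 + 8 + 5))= 28625193337 / 20318791680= 1.41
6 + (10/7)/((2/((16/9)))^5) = 2807738/413343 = 6.79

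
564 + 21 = 585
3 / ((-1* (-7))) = 3 / 7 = 0.43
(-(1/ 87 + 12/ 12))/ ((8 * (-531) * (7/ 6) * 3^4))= 22/ 8731233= 0.00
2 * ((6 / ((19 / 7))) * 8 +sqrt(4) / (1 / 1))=748 / 19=39.37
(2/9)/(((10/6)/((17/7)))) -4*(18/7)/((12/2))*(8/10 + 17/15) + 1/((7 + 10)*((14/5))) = -10601/3570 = -2.97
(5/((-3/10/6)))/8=-25/2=-12.50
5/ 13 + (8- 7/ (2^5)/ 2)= 6885/ 832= 8.28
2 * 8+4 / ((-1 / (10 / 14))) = 92 / 7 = 13.14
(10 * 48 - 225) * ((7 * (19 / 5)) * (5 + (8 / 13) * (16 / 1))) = 1309119 / 13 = 100701.46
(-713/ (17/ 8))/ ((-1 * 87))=5704/ 1479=3.86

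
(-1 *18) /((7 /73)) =-1314 /7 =-187.71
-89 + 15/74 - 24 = -8347/74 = -112.80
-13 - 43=-56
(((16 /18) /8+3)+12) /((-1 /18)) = -272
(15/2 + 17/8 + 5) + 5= 157/8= 19.62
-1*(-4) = 4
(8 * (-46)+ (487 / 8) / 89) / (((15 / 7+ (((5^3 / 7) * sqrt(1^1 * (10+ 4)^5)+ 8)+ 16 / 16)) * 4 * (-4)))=0.00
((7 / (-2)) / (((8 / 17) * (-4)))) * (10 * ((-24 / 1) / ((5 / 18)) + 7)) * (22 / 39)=-519673 / 624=-832.81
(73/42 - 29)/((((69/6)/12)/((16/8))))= -9160/161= -56.89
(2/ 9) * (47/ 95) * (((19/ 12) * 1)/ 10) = 47/ 2700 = 0.02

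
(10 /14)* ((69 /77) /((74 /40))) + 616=12291788 /19943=616.35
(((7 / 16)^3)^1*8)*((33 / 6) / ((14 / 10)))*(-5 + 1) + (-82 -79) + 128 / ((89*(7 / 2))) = -171.12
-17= -17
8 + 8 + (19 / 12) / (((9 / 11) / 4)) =641 / 27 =23.74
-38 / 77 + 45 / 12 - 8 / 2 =-0.74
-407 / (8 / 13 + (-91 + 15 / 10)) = 10582 / 2311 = 4.58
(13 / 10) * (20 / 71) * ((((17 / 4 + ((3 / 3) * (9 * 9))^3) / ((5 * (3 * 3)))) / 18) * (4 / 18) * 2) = 27635153 / 258795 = 106.78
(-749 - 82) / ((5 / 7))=-5817 / 5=-1163.40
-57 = -57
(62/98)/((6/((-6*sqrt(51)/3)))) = -31*sqrt(51)/147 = -1.51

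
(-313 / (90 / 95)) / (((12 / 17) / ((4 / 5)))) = -101099 / 270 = -374.44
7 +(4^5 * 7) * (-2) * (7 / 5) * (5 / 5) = -100317 / 5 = -20063.40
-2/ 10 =-1/ 5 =-0.20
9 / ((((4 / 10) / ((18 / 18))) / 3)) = 135 / 2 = 67.50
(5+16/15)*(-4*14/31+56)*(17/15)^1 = 173264/465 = 372.61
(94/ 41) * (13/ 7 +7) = 5828/ 287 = 20.31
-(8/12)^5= -32/243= -0.13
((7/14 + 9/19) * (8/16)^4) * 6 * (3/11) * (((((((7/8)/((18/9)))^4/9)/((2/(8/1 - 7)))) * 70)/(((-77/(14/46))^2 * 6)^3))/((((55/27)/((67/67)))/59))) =36689681/5057687576494517012922368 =0.00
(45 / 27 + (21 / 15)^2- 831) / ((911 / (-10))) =124106 / 13665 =9.08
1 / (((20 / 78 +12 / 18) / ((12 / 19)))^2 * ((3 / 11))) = 1859 / 1083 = 1.72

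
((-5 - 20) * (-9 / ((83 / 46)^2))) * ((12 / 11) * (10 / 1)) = 57132000 / 75779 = 753.93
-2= -2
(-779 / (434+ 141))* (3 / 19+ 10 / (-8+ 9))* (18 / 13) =-142434 / 7475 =-19.05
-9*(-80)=720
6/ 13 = 0.46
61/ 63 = 0.97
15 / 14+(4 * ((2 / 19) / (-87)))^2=40987031 / 38253726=1.07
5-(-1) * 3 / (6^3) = 361 / 72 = 5.01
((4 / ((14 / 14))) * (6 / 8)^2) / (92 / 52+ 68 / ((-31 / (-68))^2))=112437 / 16438876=0.01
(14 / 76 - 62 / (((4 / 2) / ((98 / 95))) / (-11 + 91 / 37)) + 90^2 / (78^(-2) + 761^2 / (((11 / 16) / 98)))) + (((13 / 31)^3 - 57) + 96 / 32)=253824307962999860858033 / 1157030970051640898990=219.38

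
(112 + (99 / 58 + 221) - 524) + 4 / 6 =-32821 / 174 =-188.63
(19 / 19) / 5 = 1 / 5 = 0.20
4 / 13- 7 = -87 / 13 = -6.69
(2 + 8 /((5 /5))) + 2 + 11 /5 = 71 /5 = 14.20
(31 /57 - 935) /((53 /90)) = -1597920 /1007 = -1586.81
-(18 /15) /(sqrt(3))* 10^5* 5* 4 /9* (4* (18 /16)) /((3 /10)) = -4000000* sqrt(3) /3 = -2309401.08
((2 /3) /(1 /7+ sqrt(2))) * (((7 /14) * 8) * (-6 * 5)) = 560 /97 - 3920 * sqrt(2) /97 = -51.38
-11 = -11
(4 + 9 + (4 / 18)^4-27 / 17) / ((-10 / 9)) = -636553 / 61965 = -10.27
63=63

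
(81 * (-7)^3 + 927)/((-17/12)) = 322272/17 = 18957.18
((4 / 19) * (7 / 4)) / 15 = 7 / 285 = 0.02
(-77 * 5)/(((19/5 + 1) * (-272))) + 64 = 419717/6528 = 64.29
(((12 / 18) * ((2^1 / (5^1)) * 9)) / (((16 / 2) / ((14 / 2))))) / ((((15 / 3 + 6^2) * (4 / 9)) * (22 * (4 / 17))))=3213 / 144320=0.02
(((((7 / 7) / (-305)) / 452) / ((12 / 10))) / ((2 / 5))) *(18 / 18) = -0.00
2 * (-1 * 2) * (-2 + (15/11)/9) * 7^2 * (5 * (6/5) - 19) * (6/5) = -310856/55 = -5651.93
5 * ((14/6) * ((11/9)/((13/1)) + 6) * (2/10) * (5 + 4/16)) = 34937/468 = 74.65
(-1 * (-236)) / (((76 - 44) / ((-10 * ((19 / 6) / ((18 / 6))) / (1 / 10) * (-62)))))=868775 / 18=48265.28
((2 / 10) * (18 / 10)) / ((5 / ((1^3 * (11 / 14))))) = 99 / 1750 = 0.06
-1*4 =-4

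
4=4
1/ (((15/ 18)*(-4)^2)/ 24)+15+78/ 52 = 183/ 10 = 18.30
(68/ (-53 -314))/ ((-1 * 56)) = 17/ 5138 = 0.00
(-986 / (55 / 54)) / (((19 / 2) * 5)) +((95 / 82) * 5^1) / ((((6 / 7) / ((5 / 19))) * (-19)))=-52632721 / 2570700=-20.47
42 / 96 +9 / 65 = 599 / 1040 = 0.58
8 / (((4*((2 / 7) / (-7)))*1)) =-49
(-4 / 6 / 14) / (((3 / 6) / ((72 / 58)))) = -24 / 203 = -0.12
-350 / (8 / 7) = -1225 / 4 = -306.25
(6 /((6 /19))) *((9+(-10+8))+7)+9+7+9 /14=3957 /14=282.64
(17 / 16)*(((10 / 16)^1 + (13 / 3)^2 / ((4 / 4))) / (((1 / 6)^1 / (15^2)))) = 27830.86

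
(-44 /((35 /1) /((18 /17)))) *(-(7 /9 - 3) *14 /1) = -704 /17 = -41.41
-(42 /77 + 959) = -959.55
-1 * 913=-913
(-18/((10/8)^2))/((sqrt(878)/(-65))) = 1872 *sqrt(878)/2195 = 25.27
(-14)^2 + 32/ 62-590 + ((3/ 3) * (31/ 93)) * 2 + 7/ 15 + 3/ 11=-2005478/ 5115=-392.08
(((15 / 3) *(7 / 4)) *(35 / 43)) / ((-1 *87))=-1225 / 14964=-0.08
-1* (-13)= 13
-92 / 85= -1.08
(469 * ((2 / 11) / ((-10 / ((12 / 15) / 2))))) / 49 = -134 / 1925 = -0.07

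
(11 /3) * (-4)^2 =176 /3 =58.67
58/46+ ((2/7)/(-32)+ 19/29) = 142469/74704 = 1.91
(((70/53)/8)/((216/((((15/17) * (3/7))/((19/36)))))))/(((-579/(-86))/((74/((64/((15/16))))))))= 596625/6766524416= 0.00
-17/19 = -0.89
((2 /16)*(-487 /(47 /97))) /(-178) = 47239 /66928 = 0.71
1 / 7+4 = 29 / 7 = 4.14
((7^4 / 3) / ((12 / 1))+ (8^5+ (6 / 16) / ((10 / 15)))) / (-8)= -4728277 / 1152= -4104.41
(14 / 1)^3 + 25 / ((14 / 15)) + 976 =52455 / 14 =3746.79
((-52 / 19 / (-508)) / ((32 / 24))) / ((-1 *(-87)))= 13 / 279908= 0.00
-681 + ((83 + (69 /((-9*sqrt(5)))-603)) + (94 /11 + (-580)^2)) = 3687283 /11-23*sqrt(5) /15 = 335204.12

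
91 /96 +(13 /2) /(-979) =88465 /93984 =0.94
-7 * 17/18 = -6.61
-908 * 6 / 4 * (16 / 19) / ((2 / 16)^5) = -714080256 / 19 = -37583171.37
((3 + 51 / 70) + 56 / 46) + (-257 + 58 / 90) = -728585 / 2898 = -251.41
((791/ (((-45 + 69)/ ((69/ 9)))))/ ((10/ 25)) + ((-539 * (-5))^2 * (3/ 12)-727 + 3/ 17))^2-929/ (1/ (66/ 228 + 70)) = 375358288934134096771/ 113861376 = 3296625265921.03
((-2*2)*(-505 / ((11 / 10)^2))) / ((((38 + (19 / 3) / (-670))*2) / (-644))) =-130738440000 / 9239681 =-14149.67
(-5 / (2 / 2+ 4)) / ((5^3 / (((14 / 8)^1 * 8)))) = -14 / 125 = -0.11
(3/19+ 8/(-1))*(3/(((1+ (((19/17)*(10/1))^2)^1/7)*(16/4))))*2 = -904281/1448674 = -0.62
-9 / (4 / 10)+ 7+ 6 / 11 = -329 / 22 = -14.95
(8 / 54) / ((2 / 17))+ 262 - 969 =-19055 / 27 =-705.74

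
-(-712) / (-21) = -712 / 21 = -33.90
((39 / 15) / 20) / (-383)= -13 / 38300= -0.00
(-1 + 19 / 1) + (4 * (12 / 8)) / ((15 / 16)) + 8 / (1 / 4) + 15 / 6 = 589 / 10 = 58.90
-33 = -33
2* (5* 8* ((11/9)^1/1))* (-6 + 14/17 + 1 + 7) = 14080/51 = 276.08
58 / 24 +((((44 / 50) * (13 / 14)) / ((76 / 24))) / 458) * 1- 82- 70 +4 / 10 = -1363097887 / 9137100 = -149.18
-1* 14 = -14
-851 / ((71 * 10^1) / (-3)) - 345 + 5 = -238847 / 710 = -336.40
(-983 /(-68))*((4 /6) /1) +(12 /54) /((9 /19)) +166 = 484997 /2754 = 176.11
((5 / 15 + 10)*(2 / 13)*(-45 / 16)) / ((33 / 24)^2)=-2.36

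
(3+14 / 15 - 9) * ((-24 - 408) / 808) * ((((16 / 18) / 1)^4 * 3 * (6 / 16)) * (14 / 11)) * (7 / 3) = 7626752 / 1349865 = 5.65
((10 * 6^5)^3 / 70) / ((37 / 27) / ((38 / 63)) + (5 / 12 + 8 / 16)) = 10720217648332800 / 5089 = 2106546993187.82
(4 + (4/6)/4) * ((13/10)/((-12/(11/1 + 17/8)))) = -2275/384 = -5.92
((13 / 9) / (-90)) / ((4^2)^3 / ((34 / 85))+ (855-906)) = -13 / 8253090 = -0.00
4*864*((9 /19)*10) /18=17280 /19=909.47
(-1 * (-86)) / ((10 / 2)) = 86 / 5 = 17.20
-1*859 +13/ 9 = -7718/ 9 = -857.56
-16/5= -3.20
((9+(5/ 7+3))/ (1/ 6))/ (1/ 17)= 9078/ 7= 1296.86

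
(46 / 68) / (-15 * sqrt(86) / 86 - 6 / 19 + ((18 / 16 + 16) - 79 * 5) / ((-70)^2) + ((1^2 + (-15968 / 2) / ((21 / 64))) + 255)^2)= 3875461783200000 * sqrt(86) / 11036536739679856020265590999676259 + 12879713173280452691950800 / 11036536739679856020265590999676259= 0.00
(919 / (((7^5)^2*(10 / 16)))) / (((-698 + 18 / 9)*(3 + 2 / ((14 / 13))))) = -919 / 596829847530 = -0.00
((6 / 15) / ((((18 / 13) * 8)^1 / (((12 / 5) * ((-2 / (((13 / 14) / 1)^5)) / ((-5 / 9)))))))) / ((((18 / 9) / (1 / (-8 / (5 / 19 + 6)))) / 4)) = -48000792 / 67832375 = -0.71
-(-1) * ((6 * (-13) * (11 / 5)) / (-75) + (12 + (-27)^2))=92911 / 125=743.29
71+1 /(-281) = 19950 /281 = 71.00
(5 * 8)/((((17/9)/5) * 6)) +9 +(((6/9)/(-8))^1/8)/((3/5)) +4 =30.63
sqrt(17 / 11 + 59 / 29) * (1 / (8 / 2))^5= sqrt(364298) / 326656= 0.00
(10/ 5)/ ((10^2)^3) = 1/ 500000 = 0.00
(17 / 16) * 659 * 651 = 7293153 / 16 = 455822.06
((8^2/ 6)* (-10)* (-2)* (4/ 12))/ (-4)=-160/ 9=-17.78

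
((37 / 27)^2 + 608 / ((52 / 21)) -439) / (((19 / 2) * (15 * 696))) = -907819 / 469964430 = -0.00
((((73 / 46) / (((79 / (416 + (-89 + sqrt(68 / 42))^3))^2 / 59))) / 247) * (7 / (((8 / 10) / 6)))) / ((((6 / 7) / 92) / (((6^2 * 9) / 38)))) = 297908149516121776035 / 205023091- 73434860310458790 * sqrt(714) / 15771007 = 1328626312176.26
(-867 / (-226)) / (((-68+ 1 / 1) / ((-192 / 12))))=6936 / 7571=0.92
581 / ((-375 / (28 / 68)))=-4067 / 6375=-0.64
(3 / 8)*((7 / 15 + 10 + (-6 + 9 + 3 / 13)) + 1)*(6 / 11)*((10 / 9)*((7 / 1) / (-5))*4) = -40124 / 2145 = -18.71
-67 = -67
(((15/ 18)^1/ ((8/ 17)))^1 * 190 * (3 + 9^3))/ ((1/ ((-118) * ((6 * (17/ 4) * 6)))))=-4446474525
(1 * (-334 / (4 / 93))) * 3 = -46593 / 2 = -23296.50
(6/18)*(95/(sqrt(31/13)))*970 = 92150*sqrt(403)/93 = 19891.38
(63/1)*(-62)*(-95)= 371070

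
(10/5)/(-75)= -2/75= -0.03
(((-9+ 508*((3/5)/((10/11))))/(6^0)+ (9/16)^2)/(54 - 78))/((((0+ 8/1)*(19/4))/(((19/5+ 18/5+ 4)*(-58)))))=60616293/256000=236.78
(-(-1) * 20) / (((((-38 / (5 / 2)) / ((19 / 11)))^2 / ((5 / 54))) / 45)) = 3125 / 2904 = 1.08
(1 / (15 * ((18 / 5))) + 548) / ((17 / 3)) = 29593 / 306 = 96.71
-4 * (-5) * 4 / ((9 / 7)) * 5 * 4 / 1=11200 / 9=1244.44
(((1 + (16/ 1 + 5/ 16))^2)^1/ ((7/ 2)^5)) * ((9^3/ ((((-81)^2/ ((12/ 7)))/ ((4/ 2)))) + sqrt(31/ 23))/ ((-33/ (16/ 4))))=-76729 * sqrt(713)/ 25513026 - 306916/ 11647251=-0.11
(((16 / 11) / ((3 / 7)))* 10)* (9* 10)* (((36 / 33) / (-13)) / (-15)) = 17.09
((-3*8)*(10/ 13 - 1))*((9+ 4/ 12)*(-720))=-483840/ 13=-37218.46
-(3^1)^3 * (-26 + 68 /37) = 24138 /37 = 652.38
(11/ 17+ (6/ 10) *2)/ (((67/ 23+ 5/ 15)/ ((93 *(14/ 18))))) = 111941/ 2720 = 41.15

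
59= 59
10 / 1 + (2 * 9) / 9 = 12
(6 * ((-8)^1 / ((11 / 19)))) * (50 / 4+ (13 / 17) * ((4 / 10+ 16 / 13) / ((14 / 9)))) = -656184 / 595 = -1102.83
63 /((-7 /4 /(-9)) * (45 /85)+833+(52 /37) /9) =1426572 /18868319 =0.08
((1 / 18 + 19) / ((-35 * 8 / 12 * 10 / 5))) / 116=-49 / 13920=-0.00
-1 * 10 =-10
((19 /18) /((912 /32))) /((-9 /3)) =-1 /81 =-0.01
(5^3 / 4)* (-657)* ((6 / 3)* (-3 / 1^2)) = 246375 / 2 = 123187.50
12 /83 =0.14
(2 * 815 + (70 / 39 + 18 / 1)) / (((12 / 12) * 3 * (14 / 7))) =32171 / 117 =274.97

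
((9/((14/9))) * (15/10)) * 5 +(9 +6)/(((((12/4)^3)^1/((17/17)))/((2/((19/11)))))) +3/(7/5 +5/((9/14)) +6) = 144653515/3270204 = 44.23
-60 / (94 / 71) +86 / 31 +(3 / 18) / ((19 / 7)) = -7056433 / 166098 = -42.48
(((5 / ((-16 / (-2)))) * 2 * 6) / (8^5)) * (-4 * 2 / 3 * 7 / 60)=-7 / 98304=-0.00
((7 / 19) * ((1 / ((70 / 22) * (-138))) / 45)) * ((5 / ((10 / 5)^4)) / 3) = -11 / 5663520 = -0.00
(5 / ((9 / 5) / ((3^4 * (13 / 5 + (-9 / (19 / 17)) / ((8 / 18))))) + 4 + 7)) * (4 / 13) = 1061460 / 7588451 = 0.14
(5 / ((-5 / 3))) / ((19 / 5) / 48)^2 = -172800 / 361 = -478.67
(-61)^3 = -226981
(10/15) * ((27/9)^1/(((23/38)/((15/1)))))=1140/23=49.57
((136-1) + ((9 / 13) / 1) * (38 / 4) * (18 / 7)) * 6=82944 / 91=911.47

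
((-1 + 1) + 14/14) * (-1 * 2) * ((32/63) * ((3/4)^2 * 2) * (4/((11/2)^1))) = -64/77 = -0.83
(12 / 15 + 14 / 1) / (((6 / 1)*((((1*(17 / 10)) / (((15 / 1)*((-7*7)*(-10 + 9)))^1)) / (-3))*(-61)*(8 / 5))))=135975 / 4148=32.78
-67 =-67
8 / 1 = 8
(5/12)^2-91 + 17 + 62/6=-9143/144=-63.49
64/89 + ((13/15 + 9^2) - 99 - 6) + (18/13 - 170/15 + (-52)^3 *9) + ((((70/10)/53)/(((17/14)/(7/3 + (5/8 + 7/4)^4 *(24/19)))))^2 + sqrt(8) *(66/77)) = -3505352447165795008127/2769972039843840 + 12 *sqrt(2)/7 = -1265480.55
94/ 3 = 31.33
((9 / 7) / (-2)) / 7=-9 / 98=-0.09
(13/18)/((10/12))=13/15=0.87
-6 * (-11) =66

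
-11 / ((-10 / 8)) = 44 / 5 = 8.80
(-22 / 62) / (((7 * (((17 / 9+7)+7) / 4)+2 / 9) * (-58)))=198 / 907091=0.00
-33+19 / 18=-575 / 18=-31.94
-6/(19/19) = -6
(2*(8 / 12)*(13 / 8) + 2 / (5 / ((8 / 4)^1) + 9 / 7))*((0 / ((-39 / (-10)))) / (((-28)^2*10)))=0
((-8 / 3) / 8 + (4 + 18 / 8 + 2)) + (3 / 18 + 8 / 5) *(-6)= -2.68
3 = 3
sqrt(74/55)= sqrt(4070)/55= 1.16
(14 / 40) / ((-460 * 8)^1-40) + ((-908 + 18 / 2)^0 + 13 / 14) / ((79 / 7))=1003847 / 5877600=0.17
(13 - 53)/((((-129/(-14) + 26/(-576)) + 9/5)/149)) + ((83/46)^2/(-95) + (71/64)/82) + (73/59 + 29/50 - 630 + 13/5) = -10055943146640312329/8602575670275200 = -1168.95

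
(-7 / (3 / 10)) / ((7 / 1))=-10 / 3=-3.33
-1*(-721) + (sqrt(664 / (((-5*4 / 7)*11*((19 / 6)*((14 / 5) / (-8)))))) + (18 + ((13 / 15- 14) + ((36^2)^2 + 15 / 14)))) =4*sqrt(52041) / 209 + 352872017 / 210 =1680347.30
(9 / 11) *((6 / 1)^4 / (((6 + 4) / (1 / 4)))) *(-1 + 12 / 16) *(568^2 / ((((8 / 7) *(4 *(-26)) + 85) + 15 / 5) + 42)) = -137195856 / 715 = -191882.32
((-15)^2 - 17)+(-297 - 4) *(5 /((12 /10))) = -6277 /6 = -1046.17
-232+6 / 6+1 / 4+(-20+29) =-887 / 4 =-221.75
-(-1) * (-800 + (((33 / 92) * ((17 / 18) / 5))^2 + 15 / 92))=-6092803031 / 7617600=-799.83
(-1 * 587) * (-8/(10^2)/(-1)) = -1174/25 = -46.96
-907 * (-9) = 8163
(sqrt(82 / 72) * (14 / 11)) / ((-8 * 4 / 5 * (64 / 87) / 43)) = -43645 * sqrt(41) / 22528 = -12.41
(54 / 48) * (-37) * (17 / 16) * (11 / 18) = -6919 / 256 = -27.03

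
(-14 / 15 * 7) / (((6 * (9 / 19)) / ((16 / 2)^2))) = -59584 / 405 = -147.12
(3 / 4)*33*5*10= 2475 / 2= 1237.50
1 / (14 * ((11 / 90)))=45 / 77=0.58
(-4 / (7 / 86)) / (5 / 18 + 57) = -6192 / 7217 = -0.86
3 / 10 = 0.30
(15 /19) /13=15 /247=0.06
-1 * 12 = -12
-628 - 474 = -1102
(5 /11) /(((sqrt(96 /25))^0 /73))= 365 /11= 33.18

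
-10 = -10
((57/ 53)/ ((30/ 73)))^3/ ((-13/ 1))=-2668267603/ 1935401000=-1.38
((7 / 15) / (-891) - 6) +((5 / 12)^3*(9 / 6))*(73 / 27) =-3254447 / 570240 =-5.71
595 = 595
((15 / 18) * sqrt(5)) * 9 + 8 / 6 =4 / 3 + 15 * sqrt(5) / 2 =18.10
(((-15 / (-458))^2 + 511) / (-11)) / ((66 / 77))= -750327403 / 13844424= -54.20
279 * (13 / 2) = 3627 / 2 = 1813.50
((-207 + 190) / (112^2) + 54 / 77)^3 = 900896901690941 / 2627157993979904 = 0.34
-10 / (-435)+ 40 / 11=3502 / 957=3.66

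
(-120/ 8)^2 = 225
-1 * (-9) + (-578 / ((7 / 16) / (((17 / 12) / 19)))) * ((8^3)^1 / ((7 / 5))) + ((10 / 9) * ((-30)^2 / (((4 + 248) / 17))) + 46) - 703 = -306719062 / 8379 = -36605.69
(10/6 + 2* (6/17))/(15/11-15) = -1331/7650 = -0.17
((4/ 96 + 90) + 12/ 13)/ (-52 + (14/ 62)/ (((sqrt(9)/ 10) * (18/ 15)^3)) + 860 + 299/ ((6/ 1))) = 23754897/ 224131778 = 0.11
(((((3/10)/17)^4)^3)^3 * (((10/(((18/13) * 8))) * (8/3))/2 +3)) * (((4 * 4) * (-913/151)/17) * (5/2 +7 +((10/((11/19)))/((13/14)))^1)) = -0.00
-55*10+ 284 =-266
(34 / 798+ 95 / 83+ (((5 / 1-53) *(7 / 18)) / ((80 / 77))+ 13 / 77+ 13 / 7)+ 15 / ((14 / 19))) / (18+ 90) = 1134073 / 21857220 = 0.05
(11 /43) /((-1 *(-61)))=11 /2623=0.00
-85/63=-1.35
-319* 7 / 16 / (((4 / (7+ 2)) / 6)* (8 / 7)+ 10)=-422037 / 30496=-13.84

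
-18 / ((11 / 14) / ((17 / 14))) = -306 / 11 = -27.82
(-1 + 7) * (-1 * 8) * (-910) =43680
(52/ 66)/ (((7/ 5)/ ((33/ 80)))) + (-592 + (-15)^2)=-20539/ 56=-366.77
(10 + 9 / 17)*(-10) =-1790 / 17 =-105.29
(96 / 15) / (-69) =-32 / 345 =-0.09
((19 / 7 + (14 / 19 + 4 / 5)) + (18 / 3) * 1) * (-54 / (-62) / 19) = 184059 / 391685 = 0.47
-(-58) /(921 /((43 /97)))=2494 /89337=0.03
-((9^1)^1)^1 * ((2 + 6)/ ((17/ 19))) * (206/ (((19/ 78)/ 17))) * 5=-5784480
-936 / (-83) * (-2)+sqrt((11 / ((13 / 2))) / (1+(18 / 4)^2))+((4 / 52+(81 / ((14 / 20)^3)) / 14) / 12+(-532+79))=-14740201093 / 31088148+2 * sqrt(24310) / 1105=-473.86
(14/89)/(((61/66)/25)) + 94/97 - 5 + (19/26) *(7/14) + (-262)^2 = 68644.59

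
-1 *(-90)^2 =-8100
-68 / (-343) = 68 / 343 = 0.20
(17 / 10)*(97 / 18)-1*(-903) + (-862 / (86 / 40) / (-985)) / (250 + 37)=399173141093 / 437611860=912.16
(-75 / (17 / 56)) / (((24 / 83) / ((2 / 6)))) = -14525 / 51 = -284.80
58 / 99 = 0.59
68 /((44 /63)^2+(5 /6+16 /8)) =539784 /26363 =20.48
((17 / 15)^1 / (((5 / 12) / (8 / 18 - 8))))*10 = -9248 / 45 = -205.51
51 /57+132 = 2525 /19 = 132.89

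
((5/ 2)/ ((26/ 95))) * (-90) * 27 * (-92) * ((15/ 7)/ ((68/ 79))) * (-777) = -1745979148125/ 442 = -3950179068.16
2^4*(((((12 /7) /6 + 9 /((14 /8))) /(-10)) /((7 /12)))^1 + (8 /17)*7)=157504 /4165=37.82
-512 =-512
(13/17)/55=13/935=0.01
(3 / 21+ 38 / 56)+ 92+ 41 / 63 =93.47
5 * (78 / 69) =130 / 23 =5.65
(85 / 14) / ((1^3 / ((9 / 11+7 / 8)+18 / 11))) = 24905 / 1232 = 20.22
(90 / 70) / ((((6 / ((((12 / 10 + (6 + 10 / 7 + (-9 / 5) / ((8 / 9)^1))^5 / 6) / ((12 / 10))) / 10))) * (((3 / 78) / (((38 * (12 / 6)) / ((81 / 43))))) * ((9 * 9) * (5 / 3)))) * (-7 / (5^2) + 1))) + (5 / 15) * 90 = 101413992478751620453 / 569102811217920000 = 178.20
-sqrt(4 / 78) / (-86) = sqrt(78) / 3354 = 0.00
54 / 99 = 6 / 11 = 0.55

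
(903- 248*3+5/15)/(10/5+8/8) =478/9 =53.11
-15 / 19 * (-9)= 135 / 19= 7.11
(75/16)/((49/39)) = 2925/784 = 3.73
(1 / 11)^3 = 1 / 1331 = 0.00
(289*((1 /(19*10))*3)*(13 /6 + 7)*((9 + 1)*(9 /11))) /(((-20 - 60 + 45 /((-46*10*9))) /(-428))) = 15061320 /8227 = 1830.72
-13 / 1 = -13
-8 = -8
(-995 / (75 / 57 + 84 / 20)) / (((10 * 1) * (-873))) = 18905 / 914904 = 0.02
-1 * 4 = -4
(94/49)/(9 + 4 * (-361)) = -94/70315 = -0.00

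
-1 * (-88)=88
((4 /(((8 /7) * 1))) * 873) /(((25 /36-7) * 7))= -15714 /227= -69.22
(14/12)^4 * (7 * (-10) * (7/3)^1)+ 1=-586301/1944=-301.60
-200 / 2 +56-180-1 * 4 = -228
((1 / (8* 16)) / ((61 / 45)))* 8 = 45 / 976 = 0.05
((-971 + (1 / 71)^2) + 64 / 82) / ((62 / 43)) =-4311306807 / 6407111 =-672.89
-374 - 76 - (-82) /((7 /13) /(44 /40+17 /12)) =-14017 /210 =-66.75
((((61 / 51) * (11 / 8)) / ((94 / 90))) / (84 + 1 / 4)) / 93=3355 / 16694306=0.00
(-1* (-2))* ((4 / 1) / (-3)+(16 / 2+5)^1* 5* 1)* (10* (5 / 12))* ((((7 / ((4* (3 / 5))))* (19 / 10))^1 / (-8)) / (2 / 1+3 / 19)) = -12066425 / 70848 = -170.31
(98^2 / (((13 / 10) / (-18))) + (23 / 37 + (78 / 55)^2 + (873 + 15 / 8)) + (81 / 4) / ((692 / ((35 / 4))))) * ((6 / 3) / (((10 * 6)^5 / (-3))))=2128147100058437 / 2087860769280000000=0.00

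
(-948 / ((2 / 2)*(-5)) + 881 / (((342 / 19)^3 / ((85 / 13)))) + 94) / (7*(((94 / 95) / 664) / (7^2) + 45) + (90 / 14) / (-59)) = 10037619614059 / 11106447688206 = 0.90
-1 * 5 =-5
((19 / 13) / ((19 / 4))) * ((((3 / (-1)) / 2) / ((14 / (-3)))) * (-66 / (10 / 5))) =-297 / 91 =-3.26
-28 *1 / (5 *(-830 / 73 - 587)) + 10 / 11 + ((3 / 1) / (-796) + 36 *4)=25193472329 / 173850380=144.91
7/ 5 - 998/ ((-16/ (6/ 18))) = 2663/ 120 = 22.19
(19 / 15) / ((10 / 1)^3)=0.00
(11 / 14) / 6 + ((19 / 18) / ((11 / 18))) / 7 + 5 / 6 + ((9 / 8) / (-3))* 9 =-1333 / 616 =-2.16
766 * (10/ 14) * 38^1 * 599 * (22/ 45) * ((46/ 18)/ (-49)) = -8822460152/ 27783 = -317548.87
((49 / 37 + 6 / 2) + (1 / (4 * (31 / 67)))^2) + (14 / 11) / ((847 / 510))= 4075832983 / 757221872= 5.38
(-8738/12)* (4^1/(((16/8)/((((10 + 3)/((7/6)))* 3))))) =-340782/7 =-48683.14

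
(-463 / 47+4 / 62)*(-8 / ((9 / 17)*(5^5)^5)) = 646408 / 1302659511566162109375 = 0.00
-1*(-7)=7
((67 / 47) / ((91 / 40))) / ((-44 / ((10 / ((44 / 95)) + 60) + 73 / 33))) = -1852885 / 1552551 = -1.19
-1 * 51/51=-1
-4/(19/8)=-32/19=-1.68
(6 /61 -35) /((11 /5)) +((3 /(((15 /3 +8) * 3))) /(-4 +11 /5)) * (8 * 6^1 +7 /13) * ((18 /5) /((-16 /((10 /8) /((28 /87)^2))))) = -29109826595 /2844954112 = -10.23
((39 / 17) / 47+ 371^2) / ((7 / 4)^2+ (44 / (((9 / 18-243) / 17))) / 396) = 7680667828320 / 170459459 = 45058.62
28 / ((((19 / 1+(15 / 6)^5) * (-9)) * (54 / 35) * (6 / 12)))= -31360 / 907119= -0.03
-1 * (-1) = 1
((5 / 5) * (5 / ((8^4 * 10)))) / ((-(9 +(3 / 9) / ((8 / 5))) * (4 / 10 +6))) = -15 / 7241728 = -0.00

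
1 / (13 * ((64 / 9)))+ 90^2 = 6739209 / 832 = 8100.01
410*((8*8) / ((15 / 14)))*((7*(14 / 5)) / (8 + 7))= 7200256 / 225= 32001.14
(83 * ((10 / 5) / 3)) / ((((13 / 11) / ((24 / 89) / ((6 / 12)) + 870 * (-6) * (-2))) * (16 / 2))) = 70697242 / 1157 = 61103.93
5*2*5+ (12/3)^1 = 54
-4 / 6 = -2 / 3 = -0.67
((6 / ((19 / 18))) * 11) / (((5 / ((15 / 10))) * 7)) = 1782 / 665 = 2.68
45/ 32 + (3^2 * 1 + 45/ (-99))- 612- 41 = -226353/ 352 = -643.05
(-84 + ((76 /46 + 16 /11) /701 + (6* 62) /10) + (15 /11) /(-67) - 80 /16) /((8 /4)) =-25.91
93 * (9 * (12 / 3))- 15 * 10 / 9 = 9994 / 3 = 3331.33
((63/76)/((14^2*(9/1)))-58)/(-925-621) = 0.04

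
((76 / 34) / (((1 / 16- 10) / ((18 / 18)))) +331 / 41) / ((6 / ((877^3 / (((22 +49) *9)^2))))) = 586679222068745 / 271508149098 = 2160.82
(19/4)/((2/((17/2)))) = 20.19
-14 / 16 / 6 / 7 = -1 / 48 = -0.02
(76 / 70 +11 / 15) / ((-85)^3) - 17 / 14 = -22371751 / 18423750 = -1.21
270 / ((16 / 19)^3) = 925965 / 2048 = 452.13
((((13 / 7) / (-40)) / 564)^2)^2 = 28561 / 621940074454056960000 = 0.00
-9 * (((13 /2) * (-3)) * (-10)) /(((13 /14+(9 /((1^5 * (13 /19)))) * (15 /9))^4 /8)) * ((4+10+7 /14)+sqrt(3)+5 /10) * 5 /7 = -165050134704000 /299195929992961 - 11003342313600 * sqrt(3) /299195929992961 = -0.62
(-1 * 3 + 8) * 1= 5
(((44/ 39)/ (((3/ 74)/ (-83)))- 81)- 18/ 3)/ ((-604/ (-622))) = -87212797/ 35334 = -2468.24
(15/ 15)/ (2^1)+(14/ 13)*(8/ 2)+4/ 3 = 479/ 78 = 6.14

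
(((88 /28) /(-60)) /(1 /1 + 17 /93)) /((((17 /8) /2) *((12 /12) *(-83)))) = 0.00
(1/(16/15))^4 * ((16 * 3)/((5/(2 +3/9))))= 70875/4096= 17.30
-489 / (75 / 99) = -16137 / 25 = -645.48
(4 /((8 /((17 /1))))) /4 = 17 /8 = 2.12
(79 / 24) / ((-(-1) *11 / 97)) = 29.03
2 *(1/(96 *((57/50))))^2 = 625/3742848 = 0.00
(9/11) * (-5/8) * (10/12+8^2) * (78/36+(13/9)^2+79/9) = -4105895/9504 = -432.02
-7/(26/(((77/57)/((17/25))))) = -13475/25194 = -0.53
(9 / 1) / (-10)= -9 / 10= -0.90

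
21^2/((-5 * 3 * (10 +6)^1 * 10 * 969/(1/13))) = -49/3359200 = -0.00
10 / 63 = 0.16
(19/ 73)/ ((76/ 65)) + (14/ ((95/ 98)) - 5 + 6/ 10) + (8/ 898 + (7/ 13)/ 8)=3348771447/ 323836760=10.34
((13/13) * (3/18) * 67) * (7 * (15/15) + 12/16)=2077/24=86.54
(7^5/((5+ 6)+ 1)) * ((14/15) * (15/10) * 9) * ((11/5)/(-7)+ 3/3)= 302526/25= 12101.04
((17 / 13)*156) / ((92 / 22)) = 1122 / 23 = 48.78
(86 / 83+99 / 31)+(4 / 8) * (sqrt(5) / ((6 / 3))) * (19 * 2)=10883 / 2573+19 * sqrt(5) / 2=25.47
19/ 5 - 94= -451/ 5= -90.20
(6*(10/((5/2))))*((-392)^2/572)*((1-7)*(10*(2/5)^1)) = -22127616/143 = -154738.57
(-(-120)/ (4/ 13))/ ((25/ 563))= 8782.80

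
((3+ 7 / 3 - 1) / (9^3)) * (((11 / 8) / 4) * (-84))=-1001 / 5832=-0.17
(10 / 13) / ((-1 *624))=-5 / 4056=-0.00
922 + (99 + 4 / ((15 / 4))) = 15331 / 15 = 1022.07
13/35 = 0.37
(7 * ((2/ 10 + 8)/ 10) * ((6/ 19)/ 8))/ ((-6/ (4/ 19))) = -287/ 36100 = -0.01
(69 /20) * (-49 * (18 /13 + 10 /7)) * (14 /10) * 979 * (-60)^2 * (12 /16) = -22878713088 /13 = -1759901006.77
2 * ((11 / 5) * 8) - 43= -39 / 5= -7.80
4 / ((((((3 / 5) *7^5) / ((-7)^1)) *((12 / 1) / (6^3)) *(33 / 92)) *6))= -1840 / 79233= -0.02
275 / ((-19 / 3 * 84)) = -275 / 532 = -0.52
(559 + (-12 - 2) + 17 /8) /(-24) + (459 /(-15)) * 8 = -85631 /320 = -267.60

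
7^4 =2401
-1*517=-517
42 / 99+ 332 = 10970 / 33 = 332.42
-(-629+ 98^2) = -8975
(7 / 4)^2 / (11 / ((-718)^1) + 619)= 0.00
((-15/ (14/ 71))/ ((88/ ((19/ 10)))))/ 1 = -4047/ 2464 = -1.64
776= 776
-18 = -18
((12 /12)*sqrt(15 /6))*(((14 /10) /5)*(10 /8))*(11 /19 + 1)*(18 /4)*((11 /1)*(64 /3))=5544*sqrt(10) /19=922.72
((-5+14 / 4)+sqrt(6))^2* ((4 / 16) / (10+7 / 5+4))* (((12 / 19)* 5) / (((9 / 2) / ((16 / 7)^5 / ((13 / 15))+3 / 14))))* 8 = 1577545950 / 29059303-6310183800* sqrt(6) / 319652333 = 5.93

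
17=17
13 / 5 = 2.60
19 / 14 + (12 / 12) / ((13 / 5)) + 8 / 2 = 1045 / 182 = 5.74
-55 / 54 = -1.02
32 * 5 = 160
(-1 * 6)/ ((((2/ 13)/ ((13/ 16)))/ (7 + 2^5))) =-19773/ 16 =-1235.81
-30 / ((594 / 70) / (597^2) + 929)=-20790525 / 643813274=-0.03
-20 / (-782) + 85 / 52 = 33755 / 20332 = 1.66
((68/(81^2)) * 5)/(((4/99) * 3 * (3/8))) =7480/6561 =1.14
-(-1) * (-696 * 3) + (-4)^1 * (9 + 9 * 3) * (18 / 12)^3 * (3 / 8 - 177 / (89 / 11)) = 2976759 / 356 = 8361.68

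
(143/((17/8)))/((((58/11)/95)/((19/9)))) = 2559.63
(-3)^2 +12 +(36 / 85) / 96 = 14283 / 680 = 21.00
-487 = -487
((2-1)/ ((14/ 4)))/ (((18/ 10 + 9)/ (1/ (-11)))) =-5/ 2079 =-0.00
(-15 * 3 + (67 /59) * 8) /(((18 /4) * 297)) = -0.03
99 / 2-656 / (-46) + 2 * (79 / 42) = 65227 / 966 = 67.52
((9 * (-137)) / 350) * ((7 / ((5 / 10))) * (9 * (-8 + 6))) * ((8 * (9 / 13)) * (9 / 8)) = 1797714 / 325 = 5531.43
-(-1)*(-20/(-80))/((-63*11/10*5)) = -1/1386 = -0.00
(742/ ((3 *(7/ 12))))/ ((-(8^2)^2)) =-0.10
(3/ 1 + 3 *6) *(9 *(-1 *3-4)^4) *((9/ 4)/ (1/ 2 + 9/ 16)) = 16336404/ 17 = 960964.94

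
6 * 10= 60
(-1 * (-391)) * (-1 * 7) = -2737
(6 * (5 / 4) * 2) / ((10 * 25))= 3 / 50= 0.06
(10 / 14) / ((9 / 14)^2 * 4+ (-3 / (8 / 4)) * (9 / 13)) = 910 / 783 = 1.16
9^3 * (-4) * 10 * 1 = -29160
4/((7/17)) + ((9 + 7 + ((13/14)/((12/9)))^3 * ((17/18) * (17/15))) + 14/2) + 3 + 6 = 73891893/1756160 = 42.08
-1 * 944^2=-891136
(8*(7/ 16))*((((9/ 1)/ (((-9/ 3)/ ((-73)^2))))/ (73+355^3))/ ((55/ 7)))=-0.00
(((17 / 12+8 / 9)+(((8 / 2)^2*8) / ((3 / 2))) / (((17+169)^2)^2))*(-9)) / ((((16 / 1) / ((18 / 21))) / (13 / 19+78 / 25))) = -7873234525 / 1861818336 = -4.23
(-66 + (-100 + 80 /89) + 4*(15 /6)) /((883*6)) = -6902 /235761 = -0.03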